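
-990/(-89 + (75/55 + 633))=-10890/5999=-1.82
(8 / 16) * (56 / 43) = 28 / 43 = 0.65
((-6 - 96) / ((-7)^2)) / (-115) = 102 / 5635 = 0.02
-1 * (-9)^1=9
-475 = -475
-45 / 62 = -0.73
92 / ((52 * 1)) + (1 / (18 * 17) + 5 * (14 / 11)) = 356021 / 43758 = 8.14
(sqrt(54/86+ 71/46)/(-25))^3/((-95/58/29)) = 722419 *sqrt(8495510)/580759343750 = 0.00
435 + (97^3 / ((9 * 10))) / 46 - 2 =2705293 / 4140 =653.45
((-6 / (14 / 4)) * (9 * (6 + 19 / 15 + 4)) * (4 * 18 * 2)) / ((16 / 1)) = -54756 / 35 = -1564.46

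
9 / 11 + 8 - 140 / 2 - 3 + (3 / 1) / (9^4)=-1544011 / 24057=-64.18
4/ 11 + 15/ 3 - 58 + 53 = 4/ 11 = 0.36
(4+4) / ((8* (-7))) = -0.14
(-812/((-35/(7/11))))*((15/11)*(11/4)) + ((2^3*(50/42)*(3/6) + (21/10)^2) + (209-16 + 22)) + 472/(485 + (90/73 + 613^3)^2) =279.54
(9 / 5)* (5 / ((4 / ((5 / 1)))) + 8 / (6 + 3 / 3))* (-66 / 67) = -13.11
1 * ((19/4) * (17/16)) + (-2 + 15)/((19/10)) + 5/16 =14837/1216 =12.20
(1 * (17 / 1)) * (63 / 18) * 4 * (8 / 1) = 1904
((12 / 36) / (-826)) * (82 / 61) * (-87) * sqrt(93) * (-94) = -42.78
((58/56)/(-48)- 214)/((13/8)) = -287645/2184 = -131.71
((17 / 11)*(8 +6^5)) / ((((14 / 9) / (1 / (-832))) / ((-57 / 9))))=134691 / 2288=58.87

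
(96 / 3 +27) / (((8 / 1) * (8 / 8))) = 59 / 8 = 7.38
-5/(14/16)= -40/7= -5.71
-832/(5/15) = -2496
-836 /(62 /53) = -22154 /31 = -714.65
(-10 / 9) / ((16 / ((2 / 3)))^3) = -5 / 62208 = -0.00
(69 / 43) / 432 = 23 / 6192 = 0.00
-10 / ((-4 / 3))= 15 / 2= 7.50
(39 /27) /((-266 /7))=-13 /342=-0.04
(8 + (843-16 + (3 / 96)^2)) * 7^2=41897009 / 1024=40915.05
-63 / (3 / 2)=-42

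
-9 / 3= -3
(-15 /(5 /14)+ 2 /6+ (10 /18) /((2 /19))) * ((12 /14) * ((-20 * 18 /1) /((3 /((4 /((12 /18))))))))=157200 /7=22457.14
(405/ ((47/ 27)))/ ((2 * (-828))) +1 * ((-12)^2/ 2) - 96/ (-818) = 254584473/ 3537032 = 71.98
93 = 93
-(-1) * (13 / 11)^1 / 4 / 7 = 13 / 308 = 0.04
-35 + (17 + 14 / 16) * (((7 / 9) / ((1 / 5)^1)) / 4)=-5075 / 288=-17.62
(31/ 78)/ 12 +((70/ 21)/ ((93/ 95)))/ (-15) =-0.19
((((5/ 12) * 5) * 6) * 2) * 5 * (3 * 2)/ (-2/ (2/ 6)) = -125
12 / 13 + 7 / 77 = 145 / 143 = 1.01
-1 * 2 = -2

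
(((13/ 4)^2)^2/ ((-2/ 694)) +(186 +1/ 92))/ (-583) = 66.08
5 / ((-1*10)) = -1 / 2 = -0.50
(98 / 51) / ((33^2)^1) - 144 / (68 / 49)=-5762890 / 55539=-103.76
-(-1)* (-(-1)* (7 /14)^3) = 1 /8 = 0.12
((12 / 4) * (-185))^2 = 308025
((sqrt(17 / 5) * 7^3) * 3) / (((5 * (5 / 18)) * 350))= 1323 * sqrt(85) / 3125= 3.90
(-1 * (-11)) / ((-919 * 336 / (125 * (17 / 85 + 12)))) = -16775 / 308784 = -0.05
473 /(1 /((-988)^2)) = 461716112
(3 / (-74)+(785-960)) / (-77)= 12953 / 5698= 2.27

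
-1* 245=-245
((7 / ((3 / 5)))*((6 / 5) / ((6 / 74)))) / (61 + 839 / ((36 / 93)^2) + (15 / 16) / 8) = 198912 / 6520639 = 0.03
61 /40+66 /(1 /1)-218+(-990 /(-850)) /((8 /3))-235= -385.04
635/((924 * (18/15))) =3175/5544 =0.57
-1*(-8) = 8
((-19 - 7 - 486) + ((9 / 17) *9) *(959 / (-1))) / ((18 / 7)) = -604681 / 306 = -1976.08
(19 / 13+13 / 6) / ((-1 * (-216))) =0.02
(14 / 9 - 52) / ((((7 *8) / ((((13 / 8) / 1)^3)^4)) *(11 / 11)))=-5288665322803187 / 17317308137472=-305.40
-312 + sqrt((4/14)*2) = -312 + 2*sqrt(7)/7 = -311.24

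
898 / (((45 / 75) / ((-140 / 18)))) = -314300 / 27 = -11640.74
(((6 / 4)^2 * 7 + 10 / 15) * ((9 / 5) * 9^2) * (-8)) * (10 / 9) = -21276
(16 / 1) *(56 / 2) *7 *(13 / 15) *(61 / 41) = 2486848 / 615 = 4043.66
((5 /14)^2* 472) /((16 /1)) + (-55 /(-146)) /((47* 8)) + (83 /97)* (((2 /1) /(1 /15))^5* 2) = 10850535737242065 /260920688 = 41585570.77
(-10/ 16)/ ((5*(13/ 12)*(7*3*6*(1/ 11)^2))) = -121/ 1092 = -0.11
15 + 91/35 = 88/5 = 17.60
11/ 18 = 0.61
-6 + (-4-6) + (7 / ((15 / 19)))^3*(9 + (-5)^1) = 9356548 / 3375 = 2772.31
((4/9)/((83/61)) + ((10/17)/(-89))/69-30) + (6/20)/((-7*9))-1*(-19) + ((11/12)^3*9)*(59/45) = -55522471537/34937082432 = -1.59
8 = 8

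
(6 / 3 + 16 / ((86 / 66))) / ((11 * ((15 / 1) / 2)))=1228 / 7095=0.17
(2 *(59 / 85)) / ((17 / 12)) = 1416 / 1445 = 0.98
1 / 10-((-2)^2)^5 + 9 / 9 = -10229 / 10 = -1022.90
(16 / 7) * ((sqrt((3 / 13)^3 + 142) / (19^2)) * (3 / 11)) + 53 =48 * sqrt(4056013) / 4697693 + 53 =53.02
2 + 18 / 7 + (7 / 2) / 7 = 71 / 14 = 5.07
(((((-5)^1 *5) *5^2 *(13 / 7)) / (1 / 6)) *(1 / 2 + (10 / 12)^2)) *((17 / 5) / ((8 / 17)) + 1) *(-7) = 22988875 / 48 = 478934.90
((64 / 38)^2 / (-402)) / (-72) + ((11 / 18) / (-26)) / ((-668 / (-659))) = -523771585 / 22684310064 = -0.02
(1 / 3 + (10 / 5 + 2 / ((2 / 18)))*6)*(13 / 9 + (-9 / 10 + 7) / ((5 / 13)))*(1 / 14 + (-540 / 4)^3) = -96829280580643 / 18900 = -5123242358.76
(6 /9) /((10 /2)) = 2 /15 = 0.13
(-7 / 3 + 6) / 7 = 11 / 21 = 0.52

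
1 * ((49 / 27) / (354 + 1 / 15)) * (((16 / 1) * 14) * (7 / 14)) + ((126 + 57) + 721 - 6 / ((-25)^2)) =27023298206 / 29874375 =904.56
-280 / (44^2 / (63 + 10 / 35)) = -2215 / 242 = -9.15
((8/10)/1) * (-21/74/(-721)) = 6/19055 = 0.00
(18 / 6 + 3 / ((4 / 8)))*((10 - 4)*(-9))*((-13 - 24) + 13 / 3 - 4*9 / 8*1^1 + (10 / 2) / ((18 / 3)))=17658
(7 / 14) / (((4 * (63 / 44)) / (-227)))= -19.82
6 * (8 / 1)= 48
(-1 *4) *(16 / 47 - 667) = 125332 / 47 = 2666.64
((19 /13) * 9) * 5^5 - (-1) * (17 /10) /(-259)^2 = 358464093971 /8720530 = 41105.77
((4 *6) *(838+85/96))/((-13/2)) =-80533/26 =-3097.42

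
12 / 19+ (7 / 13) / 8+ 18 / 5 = 42473 / 9880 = 4.30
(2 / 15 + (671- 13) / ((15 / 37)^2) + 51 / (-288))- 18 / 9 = 28810949 / 7200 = 4001.52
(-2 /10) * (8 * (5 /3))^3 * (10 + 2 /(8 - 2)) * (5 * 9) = -1984000 /9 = -220444.44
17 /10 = 1.70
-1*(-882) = 882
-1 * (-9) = 9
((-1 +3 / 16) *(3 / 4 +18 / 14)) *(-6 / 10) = 2223 / 2240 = 0.99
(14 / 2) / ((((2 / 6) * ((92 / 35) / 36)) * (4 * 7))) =945 / 92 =10.27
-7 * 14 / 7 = -14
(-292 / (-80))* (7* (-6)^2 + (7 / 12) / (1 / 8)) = 5621 / 6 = 936.83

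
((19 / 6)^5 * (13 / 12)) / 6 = 32189287 / 559872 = 57.49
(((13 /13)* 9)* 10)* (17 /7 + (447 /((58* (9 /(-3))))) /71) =3103335 /14413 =215.31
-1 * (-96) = 96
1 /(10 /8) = 4 /5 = 0.80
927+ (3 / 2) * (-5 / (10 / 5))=3693 / 4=923.25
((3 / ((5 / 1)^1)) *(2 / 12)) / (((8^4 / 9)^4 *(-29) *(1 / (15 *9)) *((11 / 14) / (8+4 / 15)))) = -12813633 / 112238146963374080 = -0.00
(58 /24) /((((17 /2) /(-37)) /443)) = -475339 /102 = -4660.19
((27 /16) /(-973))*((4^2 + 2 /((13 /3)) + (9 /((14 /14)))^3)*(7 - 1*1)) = -784971 /101192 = -7.76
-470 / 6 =-235 / 3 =-78.33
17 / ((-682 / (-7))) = 119 / 682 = 0.17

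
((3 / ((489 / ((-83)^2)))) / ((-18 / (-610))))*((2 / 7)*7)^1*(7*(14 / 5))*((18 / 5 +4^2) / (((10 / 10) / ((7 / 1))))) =56502310424 / 7335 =7703109.81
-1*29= -29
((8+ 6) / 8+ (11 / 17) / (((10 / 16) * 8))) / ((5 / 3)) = 1917 / 1700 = 1.13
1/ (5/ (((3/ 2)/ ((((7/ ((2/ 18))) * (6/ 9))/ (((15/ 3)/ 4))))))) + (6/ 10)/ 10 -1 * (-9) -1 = 22593/ 2800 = 8.07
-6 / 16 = -3 / 8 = -0.38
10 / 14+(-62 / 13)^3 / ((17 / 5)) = -8154735 / 261443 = -31.19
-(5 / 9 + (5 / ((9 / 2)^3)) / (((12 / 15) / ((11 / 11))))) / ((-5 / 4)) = 364 / 729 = 0.50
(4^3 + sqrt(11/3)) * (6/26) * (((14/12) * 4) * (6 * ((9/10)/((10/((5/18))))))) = 7 * sqrt(33)/130 + 672/65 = 10.65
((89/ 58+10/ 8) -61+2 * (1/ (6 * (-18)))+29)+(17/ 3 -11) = -108265/ 3132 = -34.57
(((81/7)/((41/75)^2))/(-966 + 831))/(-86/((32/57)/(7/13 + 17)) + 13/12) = 131625/1232452046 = 0.00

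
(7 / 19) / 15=7 / 285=0.02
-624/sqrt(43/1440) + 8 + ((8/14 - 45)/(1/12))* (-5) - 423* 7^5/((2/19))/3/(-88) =318475687/1232 - 7488* sqrt(430)/43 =254891.96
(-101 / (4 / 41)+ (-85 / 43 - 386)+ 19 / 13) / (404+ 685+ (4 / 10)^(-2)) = -3179067 / 2448979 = -1.30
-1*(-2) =2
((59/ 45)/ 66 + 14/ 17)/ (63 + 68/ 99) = 439/ 33150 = 0.01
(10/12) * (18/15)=1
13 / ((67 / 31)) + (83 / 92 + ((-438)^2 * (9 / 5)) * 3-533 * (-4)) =31994134657 / 30820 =1038096.52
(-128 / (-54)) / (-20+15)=-64 / 135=-0.47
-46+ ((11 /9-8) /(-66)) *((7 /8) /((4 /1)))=-873941 /19008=-45.98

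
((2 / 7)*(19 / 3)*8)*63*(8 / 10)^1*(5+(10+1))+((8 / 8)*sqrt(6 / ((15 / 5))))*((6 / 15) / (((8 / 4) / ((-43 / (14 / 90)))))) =58368 / 5 - 387*sqrt(2) / 7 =11595.41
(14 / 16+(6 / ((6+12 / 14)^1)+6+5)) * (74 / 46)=1887 / 92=20.51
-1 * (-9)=9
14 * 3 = 42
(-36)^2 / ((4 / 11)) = 3564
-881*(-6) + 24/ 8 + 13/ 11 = 58192/ 11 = 5290.18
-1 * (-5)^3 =125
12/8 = 3/2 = 1.50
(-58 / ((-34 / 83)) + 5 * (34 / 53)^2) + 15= 7575818 / 47753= 158.65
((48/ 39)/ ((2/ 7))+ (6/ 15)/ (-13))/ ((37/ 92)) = 25576/ 2405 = 10.63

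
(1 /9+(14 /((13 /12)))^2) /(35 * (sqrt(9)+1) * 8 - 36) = 254185 /1648764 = 0.15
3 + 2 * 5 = 13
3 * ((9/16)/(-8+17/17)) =-27/112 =-0.24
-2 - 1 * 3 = -5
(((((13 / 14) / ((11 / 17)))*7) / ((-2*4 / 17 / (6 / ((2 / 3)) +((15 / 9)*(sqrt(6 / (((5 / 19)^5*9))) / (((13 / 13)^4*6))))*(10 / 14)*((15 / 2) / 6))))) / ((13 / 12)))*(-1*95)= 9911255*sqrt(570) / 22176 +741285 / 44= 27517.84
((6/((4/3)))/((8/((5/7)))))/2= 45/224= 0.20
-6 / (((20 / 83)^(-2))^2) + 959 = 45511569839 / 47458321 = 958.98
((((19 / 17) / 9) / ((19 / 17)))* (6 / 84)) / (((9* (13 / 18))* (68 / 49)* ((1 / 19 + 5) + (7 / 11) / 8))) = 2926 / 17067609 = 0.00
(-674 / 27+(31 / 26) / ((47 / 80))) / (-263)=378334 / 4338711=0.09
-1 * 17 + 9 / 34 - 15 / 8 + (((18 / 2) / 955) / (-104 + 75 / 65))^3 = -18.61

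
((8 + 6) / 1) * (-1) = -14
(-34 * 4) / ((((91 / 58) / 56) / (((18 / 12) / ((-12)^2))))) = -50.56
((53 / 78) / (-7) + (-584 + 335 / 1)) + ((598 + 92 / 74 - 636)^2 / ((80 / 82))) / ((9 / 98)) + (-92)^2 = 52235481299 / 2242422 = 23294.22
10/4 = 5/2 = 2.50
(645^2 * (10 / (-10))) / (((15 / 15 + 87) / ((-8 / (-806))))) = -46.92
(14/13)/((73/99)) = 1386/949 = 1.46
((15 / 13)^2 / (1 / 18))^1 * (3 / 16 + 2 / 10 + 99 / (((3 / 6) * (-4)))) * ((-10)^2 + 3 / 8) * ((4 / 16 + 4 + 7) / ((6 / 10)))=-95832730125 / 43264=-2215068.65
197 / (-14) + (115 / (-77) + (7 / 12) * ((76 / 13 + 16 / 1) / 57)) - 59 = -25450171 / 342342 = -74.34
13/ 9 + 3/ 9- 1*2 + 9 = 79/ 9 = 8.78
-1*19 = -19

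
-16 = -16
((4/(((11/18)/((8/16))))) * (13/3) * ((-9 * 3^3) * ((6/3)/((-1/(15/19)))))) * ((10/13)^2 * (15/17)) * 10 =1312200000/46189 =28409.36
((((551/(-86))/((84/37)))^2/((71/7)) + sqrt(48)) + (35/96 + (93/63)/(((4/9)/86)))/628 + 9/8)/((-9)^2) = 393183242171/13462646746752 + 4 *sqrt(3)/81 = 0.11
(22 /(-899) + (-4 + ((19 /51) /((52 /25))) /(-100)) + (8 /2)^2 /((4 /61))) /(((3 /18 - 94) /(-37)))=84675670051 /894850216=94.63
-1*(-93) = 93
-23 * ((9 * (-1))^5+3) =1358058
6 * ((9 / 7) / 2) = 27 / 7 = 3.86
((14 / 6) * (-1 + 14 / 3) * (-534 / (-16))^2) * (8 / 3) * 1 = 609917 / 24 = 25413.21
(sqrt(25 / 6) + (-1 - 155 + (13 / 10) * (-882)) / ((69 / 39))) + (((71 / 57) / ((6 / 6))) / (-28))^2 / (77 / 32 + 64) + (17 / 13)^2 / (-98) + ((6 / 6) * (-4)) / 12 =-1937236764136507 / 2629960719750 + 5 * sqrt(6) / 6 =-734.56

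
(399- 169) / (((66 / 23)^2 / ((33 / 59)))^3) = 17024127235 / 236182563936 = 0.07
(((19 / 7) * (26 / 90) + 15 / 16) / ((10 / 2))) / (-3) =-8677 / 75600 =-0.11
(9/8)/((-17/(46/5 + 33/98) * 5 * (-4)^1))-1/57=1064449/75969600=0.01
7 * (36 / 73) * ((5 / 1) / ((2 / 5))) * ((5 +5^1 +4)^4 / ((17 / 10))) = 1210104000 / 1241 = 975103.95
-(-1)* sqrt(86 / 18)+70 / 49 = 10 / 7+sqrt(43) / 3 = 3.61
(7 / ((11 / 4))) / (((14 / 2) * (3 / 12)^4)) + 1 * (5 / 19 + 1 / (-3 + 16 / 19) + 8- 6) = 813118 / 8569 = 94.89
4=4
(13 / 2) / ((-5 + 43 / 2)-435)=-13 / 837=-0.02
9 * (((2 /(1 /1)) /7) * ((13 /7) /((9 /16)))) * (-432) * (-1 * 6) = 1078272 /49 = 22005.55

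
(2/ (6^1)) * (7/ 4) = 7/ 12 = 0.58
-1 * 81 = -81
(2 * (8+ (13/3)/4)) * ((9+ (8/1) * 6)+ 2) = 6431/6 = 1071.83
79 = 79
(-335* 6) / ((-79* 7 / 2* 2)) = 2010 / 553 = 3.63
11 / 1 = 11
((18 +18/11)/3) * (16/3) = 384/11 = 34.91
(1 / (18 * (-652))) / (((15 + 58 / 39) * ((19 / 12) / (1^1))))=-13 / 3982742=-0.00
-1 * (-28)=28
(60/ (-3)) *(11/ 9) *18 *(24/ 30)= -352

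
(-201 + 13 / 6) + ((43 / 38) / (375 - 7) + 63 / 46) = -8283871 / 41952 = -197.46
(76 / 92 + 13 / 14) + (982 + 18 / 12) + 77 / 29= 4612551 / 4669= 987.91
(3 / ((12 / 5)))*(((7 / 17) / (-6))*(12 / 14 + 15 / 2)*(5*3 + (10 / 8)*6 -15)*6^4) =-236925 / 34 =-6968.38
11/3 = 3.67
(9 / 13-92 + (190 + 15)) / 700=739 / 4550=0.16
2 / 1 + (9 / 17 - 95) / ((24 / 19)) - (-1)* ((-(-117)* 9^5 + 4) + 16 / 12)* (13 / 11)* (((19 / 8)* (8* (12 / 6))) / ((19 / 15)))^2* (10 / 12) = 13741480381661 / 2244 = 6123654359.03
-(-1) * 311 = 311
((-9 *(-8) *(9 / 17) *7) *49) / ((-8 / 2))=-55566 / 17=-3268.59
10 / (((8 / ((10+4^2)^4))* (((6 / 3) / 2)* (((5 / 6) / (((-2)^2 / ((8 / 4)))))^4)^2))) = 49122828877824 / 78125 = 628772209.64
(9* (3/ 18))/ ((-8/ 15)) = -45/ 16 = -2.81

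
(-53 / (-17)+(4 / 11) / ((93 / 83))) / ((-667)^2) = 0.00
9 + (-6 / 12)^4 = 9.06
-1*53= -53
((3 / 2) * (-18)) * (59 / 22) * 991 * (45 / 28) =-71039835 / 616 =-115324.41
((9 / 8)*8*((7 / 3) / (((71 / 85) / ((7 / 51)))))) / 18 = 245 / 1278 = 0.19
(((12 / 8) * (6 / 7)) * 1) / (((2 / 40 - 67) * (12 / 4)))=-60 / 9373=-0.01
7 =7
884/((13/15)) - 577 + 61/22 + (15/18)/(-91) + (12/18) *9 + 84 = 1608898/3003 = 535.76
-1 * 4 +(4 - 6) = -6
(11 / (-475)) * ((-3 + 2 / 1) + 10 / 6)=-22 / 1425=-0.02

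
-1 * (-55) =55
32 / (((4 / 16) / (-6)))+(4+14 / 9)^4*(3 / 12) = -529.85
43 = 43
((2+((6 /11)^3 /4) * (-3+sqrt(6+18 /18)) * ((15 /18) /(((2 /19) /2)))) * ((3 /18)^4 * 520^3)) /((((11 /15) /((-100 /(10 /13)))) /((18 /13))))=-250458000000 * sqrt(7) /14641 - 85243600000 /43923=-47200608.92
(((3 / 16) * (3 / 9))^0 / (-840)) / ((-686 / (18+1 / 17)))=0.00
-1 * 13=-13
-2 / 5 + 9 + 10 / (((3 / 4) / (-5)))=-871 / 15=-58.07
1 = 1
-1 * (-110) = 110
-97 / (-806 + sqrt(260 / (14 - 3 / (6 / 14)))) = 97 *sqrt(455) / 2273596 + 21049 / 174892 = 0.12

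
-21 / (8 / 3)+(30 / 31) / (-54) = -17617 / 2232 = -7.89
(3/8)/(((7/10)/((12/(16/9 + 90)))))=405/5782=0.07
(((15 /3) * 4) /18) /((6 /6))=10 /9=1.11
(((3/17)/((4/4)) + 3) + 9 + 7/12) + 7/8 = 5563/408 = 13.63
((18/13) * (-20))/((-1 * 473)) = 360/6149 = 0.06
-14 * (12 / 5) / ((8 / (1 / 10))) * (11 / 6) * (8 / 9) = -154 / 225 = -0.68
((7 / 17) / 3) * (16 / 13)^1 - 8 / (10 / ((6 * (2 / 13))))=-1888 / 3315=-0.57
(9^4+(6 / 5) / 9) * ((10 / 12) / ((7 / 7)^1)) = 98417 / 18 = 5467.61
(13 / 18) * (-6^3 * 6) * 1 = -936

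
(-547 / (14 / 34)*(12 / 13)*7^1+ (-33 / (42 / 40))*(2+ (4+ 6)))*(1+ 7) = -6523488 / 91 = -71686.68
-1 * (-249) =249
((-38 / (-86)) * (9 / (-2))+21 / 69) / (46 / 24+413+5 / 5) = -19986 / 4936099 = -0.00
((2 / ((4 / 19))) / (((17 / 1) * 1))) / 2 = 19 / 68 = 0.28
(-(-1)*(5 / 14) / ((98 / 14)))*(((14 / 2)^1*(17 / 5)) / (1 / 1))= 17 / 14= 1.21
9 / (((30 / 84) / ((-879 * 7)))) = -775278 / 5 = -155055.60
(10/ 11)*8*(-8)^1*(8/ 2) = -2560/ 11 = -232.73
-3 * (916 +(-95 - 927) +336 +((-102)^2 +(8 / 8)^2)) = -31905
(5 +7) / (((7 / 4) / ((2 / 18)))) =16 / 21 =0.76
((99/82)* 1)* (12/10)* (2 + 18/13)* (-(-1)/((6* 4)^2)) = 363/42640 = 0.01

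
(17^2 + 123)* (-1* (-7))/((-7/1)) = -412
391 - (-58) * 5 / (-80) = 387.38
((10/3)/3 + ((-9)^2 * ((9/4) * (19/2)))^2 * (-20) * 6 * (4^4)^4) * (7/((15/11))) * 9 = -71378163118129545164.67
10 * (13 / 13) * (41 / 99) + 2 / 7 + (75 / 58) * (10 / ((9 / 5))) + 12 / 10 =1287317 / 100485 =12.81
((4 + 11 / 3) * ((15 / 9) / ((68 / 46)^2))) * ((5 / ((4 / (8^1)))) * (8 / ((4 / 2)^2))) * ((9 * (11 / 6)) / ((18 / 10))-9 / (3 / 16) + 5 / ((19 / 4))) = -1310081725 / 296514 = -4418.28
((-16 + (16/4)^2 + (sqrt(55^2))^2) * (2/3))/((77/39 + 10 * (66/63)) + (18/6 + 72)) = 275275/11937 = 23.06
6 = 6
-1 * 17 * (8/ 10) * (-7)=476/ 5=95.20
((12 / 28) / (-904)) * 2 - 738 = -2335035 / 3164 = -738.00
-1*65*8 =-520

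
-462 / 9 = -154 / 3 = -51.33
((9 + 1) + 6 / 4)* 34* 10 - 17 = 3893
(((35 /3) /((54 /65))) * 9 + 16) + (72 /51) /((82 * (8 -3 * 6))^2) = 142.39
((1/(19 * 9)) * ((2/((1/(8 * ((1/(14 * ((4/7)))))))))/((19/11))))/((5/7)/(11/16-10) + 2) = 11473/3258747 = 0.00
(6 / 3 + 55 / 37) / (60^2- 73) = 129 / 130499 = 0.00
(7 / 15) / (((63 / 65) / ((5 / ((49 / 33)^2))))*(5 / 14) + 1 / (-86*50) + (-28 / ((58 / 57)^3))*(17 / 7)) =-230950659940 / 31866562069731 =-0.01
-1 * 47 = -47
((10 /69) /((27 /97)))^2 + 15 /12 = 21117445 /13883076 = 1.52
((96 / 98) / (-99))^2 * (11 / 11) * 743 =190208 / 2614689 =0.07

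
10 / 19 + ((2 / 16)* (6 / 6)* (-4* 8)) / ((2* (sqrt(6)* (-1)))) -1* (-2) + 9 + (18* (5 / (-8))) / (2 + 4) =sqrt(6) / 3 + 1467 / 152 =10.47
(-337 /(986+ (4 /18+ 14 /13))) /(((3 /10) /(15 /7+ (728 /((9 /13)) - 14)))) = -1434799405 /1212897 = -1182.95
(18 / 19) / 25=18 / 475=0.04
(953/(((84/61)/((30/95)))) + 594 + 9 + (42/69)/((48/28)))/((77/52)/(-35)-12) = -1961070280/28733187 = -68.25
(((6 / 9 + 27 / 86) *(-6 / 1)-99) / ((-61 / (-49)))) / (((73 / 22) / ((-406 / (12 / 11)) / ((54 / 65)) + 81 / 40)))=4811460577 / 424926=11323.06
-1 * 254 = -254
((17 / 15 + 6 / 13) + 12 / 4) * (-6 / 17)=-1.62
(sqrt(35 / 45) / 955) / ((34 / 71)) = 71*sqrt(7) / 97410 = 0.00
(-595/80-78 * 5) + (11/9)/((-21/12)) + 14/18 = -400537/1008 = -397.36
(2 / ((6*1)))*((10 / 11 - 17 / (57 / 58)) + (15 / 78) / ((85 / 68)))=-132334 / 24453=-5.41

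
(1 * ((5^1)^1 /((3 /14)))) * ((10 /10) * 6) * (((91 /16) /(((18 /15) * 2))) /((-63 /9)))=-2275 /48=-47.40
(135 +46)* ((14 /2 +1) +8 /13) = 20272 /13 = 1559.38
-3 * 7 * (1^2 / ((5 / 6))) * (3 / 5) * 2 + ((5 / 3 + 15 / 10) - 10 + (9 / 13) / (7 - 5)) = -36.73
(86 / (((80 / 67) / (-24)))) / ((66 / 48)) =-69144 / 55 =-1257.16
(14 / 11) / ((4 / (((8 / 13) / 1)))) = 28 / 143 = 0.20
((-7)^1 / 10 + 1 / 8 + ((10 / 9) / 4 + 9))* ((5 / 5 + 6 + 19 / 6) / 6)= 191113 / 12960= 14.75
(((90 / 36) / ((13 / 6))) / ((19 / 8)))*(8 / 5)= 192 / 247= 0.78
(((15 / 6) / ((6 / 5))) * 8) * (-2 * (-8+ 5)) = 100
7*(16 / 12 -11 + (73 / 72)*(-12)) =-917 / 6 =-152.83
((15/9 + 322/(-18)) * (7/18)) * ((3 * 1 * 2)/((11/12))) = -4088/99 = -41.29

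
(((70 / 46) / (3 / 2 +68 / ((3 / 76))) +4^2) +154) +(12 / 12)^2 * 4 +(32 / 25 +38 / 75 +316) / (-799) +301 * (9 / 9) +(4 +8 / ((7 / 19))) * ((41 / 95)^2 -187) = -1835093535425713 / 423889530225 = -4329.18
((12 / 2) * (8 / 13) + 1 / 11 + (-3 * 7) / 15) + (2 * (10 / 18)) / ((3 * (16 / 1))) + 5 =1143839 / 154440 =7.41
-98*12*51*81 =-4858056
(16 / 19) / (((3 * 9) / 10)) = 160 / 513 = 0.31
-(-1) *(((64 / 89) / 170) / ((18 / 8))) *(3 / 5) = 0.00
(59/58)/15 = 59/870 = 0.07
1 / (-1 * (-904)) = 1 / 904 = 0.00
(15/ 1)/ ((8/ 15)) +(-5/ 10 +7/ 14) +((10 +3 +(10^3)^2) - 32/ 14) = 56002175/ 56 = 1000038.84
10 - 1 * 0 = 10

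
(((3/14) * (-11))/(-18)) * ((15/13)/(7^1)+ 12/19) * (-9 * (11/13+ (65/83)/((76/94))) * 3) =-10143658107/1984988824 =-5.11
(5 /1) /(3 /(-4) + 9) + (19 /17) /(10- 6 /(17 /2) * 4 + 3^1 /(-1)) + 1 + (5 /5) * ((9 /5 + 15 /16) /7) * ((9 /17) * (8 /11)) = 5643923 /2788170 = 2.02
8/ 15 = 0.53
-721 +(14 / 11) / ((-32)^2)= -4060665 / 5632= -721.00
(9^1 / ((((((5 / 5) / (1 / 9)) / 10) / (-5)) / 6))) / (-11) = 300 / 11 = 27.27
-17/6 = -2.83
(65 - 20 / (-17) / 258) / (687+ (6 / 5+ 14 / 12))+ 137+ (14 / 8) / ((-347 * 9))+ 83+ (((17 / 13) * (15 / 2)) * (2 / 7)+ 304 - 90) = 7508276920310981 / 17185504246092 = 436.90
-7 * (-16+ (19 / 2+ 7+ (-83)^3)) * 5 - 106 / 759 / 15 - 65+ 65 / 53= 24151241338439 / 1206810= 20012463.72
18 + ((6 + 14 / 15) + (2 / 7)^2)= 18386 / 735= 25.01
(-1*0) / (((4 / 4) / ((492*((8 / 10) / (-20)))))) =0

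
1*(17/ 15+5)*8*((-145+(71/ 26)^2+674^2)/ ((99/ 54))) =112975115696/ 9295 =12154396.52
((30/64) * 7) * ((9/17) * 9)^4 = 4519905705/2672672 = 1691.16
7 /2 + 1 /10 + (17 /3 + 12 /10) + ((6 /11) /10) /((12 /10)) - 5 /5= 3139 /330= 9.51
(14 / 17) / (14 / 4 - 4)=-28 / 17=-1.65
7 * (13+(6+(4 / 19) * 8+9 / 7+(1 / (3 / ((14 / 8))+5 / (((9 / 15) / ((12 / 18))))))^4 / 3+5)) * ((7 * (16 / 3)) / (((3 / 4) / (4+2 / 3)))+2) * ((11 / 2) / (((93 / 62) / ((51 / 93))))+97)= 574605430240620810499 / 131202540070029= 4379529.77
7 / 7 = 1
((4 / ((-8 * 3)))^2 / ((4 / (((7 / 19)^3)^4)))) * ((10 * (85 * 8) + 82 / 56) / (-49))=-7684981270687 / 1274869393382108736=-0.00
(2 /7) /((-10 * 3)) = -1 /105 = -0.01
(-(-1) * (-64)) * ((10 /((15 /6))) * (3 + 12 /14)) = -6912 /7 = -987.43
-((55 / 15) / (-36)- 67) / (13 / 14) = 50729 / 702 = 72.26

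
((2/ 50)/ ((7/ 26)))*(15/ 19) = 78/ 665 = 0.12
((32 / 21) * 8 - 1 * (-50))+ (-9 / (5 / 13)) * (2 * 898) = -4406242 / 105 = -41964.21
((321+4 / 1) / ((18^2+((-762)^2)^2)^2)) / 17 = 1 / 5945732029871969948496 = 0.00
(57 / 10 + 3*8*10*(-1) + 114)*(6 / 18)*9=-3609 / 10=-360.90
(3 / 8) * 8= 3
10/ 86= 5/ 43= 0.12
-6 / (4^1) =-3 / 2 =-1.50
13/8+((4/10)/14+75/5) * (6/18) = 5573/840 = 6.63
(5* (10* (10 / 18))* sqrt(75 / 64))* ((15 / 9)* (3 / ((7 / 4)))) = 3125* sqrt(3) / 63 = 85.92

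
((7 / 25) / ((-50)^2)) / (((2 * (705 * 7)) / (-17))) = -17 / 88125000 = -0.00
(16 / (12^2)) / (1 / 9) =1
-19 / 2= -9.50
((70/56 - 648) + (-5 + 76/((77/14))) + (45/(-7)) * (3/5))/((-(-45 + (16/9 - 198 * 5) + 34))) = -1779039/2769844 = -0.64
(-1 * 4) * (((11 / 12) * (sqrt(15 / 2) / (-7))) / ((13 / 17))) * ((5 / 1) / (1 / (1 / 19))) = 935 * sqrt(30) / 10374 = 0.49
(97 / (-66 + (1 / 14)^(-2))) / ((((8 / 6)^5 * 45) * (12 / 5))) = 873 / 532480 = 0.00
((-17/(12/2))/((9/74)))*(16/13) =-10064/351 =-28.67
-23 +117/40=-803/40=-20.08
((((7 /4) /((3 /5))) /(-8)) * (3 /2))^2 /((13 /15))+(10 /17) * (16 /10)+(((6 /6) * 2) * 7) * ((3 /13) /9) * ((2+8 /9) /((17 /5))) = 38891981 /24440832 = 1.59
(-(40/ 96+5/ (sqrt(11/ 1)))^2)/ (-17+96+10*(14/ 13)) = -50375/ 1848528 - 325*sqrt(11)/ 77022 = -0.04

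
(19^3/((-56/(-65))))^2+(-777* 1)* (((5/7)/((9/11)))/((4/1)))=596304946235/9408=63382753.64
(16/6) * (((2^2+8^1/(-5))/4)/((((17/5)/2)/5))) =80/17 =4.71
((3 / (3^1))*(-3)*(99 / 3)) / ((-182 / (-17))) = -1683 / 182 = -9.25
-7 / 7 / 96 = -1 / 96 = -0.01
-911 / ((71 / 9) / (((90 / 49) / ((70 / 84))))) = -885492 / 3479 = -254.52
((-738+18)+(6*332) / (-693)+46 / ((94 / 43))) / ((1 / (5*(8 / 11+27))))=-11620178225 / 119427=-97299.42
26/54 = 0.48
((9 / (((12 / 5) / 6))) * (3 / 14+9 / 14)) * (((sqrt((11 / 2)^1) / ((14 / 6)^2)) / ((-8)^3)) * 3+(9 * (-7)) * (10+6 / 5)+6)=-13492.33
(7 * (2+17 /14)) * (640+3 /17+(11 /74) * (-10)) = 9039060 /629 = 14370.52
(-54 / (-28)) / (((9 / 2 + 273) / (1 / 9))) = 1 / 1295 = 0.00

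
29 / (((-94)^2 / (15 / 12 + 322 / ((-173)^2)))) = 0.00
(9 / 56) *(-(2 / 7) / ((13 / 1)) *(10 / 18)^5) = -3125 / 16717428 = -0.00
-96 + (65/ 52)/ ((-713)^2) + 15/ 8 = -382801847/ 4066952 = -94.12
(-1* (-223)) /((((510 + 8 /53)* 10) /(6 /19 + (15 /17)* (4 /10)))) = 638226 /21833185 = 0.03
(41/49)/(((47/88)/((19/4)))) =17138/2303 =7.44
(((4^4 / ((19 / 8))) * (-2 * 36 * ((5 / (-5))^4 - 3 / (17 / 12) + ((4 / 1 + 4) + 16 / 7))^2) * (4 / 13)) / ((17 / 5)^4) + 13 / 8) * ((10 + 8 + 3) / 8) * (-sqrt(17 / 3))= 3506483721751109 * sqrt(51) / 2670966835264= 9375.37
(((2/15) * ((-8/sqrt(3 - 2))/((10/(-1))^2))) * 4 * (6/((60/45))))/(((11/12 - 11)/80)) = 4608/3025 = 1.52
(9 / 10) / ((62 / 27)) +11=7063 / 620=11.39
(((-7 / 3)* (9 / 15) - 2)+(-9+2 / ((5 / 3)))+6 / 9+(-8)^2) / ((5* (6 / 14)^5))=13479214 / 18225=739.60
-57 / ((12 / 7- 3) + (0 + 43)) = -1.37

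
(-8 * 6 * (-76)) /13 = 3648 /13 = 280.62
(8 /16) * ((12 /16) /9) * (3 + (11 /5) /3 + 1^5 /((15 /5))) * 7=427 /360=1.19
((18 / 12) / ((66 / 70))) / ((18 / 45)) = 175 / 44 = 3.98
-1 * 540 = -540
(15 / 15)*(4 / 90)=2 / 45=0.04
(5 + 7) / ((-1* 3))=-4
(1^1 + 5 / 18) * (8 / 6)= 46 / 27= 1.70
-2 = -2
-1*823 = -823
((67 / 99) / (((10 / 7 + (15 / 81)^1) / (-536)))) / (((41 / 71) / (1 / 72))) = -2231033 / 412665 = -5.41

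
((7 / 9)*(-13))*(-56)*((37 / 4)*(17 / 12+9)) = 2946125 / 54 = 54557.87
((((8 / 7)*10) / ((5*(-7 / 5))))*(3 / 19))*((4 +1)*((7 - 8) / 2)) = 0.64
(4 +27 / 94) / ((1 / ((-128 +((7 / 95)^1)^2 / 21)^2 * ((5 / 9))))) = 4840164941184547 / 124033011750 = 39023.20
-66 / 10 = -33 / 5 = -6.60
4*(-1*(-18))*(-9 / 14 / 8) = -81 / 14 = -5.79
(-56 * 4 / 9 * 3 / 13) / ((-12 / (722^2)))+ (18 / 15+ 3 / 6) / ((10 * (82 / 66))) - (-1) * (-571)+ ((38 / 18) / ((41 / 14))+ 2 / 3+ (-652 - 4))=248277.98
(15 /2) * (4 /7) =30 /7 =4.29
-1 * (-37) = 37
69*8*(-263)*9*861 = -1124968824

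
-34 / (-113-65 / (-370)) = 2516 / 8349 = 0.30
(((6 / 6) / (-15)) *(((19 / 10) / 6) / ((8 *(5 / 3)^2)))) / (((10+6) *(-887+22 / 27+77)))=513 / 6991360000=0.00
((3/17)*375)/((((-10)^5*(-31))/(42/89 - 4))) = -1413/18761200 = -0.00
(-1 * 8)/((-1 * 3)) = 8/3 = 2.67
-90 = -90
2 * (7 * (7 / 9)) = 98 / 9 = 10.89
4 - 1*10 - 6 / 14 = -45 / 7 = -6.43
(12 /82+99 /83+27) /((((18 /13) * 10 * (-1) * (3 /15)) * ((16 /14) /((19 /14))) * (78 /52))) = -3970031 /490032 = -8.10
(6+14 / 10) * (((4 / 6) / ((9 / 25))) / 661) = 370 / 17847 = 0.02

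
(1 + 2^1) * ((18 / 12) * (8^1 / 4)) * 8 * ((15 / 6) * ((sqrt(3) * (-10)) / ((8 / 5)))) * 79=-88875 * sqrt(3)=-153936.02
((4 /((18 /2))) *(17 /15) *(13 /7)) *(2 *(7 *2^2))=7072 /135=52.39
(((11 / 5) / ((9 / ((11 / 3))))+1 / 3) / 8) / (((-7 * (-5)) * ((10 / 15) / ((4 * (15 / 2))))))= 83 / 420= 0.20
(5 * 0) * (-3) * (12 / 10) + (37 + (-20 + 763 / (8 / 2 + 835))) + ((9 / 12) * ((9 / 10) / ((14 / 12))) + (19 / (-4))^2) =19287161 / 469840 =41.05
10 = 10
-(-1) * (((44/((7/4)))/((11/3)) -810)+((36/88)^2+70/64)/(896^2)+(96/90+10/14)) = -37365544837603/46627553280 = -801.36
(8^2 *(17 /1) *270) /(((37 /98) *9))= 86451.89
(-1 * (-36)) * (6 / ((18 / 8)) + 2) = 168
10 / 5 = 2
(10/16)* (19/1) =95/8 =11.88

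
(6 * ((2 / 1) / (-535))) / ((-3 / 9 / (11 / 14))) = 198 / 3745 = 0.05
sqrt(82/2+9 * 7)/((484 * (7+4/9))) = 9 * sqrt(26)/16214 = 0.00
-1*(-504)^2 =-254016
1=1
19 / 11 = 1.73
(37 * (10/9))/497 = 370/4473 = 0.08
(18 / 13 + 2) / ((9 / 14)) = 616 / 117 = 5.26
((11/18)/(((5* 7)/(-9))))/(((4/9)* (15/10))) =-33/140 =-0.24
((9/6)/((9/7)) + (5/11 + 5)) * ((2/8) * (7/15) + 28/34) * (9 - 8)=419083/67320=6.23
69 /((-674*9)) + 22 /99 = 1279 /6066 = 0.21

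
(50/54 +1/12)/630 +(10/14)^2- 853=-406023077/476280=-852.49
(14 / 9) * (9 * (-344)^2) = 1656704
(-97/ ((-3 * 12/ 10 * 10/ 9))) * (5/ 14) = 485/ 56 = 8.66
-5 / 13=-0.38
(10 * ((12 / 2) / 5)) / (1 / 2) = 24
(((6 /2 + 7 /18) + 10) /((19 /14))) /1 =1687 /171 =9.87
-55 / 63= -0.87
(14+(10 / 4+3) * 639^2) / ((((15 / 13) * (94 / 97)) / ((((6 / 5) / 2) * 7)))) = 39646991293 / 4700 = 8435530.06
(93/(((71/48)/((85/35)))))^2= 5758988544/247009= 23314.89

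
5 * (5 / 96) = 25 / 96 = 0.26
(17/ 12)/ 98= 17/ 1176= 0.01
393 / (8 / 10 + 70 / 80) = 15720 / 67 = 234.63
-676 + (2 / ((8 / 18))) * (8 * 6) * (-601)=-130492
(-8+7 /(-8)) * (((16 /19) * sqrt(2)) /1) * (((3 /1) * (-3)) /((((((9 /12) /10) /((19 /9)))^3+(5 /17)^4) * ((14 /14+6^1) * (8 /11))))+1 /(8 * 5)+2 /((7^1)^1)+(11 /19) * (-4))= 24691412192173582951 * sqrt(2) /13949239321825220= 2503.29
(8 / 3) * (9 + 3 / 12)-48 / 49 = 3482 / 147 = 23.69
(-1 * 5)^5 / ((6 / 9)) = -4687.50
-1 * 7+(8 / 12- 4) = -31 / 3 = -10.33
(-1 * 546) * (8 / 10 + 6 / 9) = -800.80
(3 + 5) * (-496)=-3968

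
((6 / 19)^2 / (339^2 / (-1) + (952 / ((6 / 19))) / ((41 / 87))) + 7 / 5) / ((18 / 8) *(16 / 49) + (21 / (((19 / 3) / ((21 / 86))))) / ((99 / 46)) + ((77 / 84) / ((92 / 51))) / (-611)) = 1.26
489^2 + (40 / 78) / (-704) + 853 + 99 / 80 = 4117975063 / 17160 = 239975.24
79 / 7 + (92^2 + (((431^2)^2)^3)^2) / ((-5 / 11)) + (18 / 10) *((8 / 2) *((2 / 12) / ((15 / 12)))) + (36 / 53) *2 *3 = -3714301593868577000779562000000000000000000000000000000000000000.00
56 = 56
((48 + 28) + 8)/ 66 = 14/ 11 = 1.27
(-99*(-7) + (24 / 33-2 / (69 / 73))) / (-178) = -524933 / 135102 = -3.89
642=642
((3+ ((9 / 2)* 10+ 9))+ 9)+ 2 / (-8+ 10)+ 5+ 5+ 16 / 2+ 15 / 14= 1205 / 14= 86.07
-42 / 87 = -14 / 29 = -0.48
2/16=1/8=0.12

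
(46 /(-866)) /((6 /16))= -184 /1299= -0.14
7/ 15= 0.47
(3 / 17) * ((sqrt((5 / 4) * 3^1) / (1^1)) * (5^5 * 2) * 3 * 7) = 196875 * sqrt(15) / 17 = 44852.56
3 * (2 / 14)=3 / 7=0.43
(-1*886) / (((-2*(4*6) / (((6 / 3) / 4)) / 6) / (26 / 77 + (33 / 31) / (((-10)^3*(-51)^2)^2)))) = 805189712886375221 / 43062759432000000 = 18.70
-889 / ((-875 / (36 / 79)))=4572 / 9875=0.46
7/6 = 1.17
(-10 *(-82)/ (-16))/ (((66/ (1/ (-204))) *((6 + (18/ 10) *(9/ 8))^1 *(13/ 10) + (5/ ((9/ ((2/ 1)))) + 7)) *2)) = 5125/ 49934236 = 0.00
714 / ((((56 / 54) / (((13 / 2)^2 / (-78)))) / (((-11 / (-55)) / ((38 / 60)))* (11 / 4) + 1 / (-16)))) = -1461915 / 4864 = -300.56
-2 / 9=-0.22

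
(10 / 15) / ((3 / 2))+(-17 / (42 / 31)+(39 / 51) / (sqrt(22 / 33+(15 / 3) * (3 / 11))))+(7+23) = 13 * sqrt(2211) / 1139+2255 / 126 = 18.43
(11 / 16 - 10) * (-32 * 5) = 1490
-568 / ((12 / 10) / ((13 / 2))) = -9230 / 3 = -3076.67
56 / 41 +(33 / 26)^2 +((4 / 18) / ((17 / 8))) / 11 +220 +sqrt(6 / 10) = 223.76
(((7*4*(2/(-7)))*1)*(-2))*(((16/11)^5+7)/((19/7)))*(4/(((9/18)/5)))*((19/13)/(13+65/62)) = 604387150080/1823580473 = 331.43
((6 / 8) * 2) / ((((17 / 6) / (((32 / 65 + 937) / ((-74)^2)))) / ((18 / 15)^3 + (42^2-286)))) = 50720729139 / 378186250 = 134.12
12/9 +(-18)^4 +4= 104981.33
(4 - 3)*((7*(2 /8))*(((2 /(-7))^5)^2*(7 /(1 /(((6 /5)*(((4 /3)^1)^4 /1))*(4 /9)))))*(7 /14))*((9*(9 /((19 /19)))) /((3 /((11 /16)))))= 180224 /259416045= 0.00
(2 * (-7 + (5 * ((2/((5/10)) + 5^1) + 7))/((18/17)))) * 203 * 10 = 2505020/9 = 278335.56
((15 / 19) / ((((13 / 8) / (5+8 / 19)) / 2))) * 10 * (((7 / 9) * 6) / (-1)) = -1153600 / 4693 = -245.81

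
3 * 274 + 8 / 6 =2470 / 3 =823.33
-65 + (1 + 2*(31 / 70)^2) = -155839 / 2450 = -63.61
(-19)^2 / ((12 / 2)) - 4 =337 / 6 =56.17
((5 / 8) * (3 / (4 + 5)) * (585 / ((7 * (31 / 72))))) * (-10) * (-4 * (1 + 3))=1404000 / 217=6470.05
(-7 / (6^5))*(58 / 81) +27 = 8502853 / 314928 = 27.00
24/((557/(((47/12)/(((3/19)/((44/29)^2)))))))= 3457696/1405311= 2.46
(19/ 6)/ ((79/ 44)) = 418/ 237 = 1.76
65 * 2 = 130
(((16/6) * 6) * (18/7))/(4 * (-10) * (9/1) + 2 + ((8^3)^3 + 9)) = 288/939521653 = 0.00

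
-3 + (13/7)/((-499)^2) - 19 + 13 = -15687050/1743007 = -9.00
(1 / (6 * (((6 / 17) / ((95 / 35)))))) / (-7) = -323 / 1764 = -0.18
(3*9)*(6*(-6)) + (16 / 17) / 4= -971.76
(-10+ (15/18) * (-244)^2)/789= 148810/2367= 62.87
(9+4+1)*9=126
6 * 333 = 1998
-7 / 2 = -3.50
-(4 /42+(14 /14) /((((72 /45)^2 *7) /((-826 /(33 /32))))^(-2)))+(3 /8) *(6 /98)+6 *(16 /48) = 4930861211 /2558535000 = 1.93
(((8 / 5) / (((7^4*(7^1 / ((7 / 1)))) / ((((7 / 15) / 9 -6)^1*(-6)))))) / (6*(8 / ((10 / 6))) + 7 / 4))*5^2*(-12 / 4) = -256960 / 4401033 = -0.06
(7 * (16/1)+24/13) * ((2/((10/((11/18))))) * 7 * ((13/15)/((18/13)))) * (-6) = -148148/405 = -365.80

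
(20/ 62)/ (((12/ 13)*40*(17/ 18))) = 39/ 4216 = 0.01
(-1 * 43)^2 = 1849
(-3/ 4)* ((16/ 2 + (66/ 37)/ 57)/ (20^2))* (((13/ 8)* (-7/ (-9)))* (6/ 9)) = -85631/ 6748800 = -0.01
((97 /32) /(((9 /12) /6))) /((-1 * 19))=-97 /76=-1.28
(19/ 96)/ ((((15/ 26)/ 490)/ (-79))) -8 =-13287.68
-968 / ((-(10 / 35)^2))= 11858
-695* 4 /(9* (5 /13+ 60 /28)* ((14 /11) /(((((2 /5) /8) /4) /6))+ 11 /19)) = -5287282 /26454807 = -0.20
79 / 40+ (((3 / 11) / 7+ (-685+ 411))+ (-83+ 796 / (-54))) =-30746479 / 83160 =-369.73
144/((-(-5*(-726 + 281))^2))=-144/4950625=-0.00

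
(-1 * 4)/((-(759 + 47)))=2/403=0.00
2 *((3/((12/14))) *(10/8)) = 35/4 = 8.75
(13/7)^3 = 2197/343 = 6.41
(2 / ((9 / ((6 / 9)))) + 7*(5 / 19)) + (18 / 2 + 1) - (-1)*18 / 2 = 10768 / 513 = 20.99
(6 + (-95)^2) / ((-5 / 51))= -460581 / 5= -92116.20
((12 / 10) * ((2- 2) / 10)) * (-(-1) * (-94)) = 0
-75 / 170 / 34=-15 / 1156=-0.01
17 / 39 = 0.44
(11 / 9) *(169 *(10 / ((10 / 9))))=1859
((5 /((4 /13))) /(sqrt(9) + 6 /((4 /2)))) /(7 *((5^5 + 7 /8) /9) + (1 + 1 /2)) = 195 /175157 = 0.00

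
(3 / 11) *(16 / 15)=16 / 55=0.29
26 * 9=234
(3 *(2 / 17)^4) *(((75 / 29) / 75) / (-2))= -24 / 2422109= -0.00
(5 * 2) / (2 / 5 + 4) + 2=47 / 11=4.27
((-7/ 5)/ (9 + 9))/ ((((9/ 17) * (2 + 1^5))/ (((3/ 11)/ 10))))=-119/ 89100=-0.00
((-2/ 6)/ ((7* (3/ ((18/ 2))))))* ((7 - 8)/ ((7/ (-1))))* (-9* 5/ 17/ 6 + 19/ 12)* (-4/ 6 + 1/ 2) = 233/ 59976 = 0.00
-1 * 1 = -1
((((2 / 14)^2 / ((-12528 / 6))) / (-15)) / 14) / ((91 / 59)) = 59 / 1955182320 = 0.00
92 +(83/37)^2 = 132837/1369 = 97.03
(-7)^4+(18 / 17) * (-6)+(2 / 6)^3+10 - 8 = 1100078 / 459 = 2396.68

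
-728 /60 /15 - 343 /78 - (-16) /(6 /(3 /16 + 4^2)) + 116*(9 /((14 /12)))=19099438 /20475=932.82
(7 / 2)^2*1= 49 / 4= 12.25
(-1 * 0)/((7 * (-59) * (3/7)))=0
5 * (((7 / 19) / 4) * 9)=4.14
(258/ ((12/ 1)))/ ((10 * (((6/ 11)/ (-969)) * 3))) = -1273.16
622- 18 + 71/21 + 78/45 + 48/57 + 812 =945601/665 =1421.96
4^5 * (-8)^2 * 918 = 60162048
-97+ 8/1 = -89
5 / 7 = 0.71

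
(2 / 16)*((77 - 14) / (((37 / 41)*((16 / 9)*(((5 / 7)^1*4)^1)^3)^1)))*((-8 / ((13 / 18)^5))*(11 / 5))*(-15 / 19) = 15537728293857 / 1044075916000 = 14.88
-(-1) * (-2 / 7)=-0.29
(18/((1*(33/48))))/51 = 96/187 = 0.51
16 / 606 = 8 / 303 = 0.03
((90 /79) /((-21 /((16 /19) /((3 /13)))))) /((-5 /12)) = 4992 /10507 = 0.48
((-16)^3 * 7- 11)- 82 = -28765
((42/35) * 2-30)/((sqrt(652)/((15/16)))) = -207 * sqrt(163)/2608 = -1.01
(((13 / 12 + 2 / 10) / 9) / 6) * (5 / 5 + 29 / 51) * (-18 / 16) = -77 / 1836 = -0.04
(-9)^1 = -9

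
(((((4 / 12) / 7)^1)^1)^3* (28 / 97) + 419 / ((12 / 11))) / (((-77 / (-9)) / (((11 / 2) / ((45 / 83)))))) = 16364214347 / 35932680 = 455.41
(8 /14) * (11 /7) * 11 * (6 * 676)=40063.35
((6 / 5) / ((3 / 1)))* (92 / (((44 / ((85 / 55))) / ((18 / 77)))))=14076 / 46585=0.30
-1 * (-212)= 212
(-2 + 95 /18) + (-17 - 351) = -6565 /18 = -364.72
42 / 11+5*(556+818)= 75612 / 11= 6873.82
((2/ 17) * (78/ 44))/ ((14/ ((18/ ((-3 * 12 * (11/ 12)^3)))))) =-16848/ 1742279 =-0.01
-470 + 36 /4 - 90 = -551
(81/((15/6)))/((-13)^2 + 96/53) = 8586/45265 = 0.19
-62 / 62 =-1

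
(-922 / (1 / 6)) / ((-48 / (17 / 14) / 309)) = 2421633 / 56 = 43243.45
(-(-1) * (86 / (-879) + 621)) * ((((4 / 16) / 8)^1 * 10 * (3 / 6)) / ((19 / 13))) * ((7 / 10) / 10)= 49665343 / 10688640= 4.65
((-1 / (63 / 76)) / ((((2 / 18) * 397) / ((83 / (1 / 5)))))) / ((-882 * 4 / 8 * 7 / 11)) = 346940 / 8578773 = 0.04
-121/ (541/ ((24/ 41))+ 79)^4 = -40144896/ 336054326486321041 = -0.00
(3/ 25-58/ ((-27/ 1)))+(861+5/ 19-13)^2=719552.65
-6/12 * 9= -4.50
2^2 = 4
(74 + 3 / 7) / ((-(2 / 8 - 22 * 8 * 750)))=2084 / 3695993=0.00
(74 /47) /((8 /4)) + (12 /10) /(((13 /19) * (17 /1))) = 46243 /51935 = 0.89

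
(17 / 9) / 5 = 17 / 45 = 0.38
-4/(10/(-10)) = 4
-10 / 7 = -1.43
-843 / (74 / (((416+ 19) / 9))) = -40745 / 74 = -550.61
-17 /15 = -1.13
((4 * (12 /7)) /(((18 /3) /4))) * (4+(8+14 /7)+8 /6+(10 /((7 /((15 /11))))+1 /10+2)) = 716336 /8085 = 88.60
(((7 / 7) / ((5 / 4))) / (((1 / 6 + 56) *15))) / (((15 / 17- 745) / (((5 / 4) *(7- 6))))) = -17 / 10657625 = -0.00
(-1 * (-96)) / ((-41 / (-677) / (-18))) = -1169856 / 41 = -28533.07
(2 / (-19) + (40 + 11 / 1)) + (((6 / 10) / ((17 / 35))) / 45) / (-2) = 493037 / 9690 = 50.88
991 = 991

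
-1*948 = -948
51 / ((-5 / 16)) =-816 / 5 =-163.20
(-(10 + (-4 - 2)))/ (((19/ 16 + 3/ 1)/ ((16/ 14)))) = -512/ 469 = -1.09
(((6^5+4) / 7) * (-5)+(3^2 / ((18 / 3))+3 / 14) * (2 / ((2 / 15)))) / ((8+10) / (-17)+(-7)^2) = -115.38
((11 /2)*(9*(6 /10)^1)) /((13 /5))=297 /26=11.42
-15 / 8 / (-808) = 15 / 6464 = 0.00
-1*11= -11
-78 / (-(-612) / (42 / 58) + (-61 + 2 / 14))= -91 / 915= -0.10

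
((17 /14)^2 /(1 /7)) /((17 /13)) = 221 /28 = 7.89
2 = 2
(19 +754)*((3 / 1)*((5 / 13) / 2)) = 11595 / 26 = 445.96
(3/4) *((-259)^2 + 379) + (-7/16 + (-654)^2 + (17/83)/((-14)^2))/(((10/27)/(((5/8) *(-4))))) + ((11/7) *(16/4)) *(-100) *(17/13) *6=-9614627461521/3383744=-2841416.92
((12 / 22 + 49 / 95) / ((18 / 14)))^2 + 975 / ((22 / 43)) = 337250982713 / 176908050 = 1906.36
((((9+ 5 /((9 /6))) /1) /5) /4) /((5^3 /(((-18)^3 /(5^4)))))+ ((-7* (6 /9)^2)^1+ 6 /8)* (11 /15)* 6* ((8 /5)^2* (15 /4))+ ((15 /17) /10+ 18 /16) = -98.57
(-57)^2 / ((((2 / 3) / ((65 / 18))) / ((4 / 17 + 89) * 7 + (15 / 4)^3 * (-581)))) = -2298766957305 / 4352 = -528209319.23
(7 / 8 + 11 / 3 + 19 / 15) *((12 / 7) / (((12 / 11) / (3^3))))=69003 / 280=246.44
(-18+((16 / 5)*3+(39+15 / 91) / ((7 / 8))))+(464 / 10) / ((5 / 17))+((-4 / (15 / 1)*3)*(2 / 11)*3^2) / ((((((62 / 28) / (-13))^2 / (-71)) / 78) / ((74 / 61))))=3114923585082658 / 10268933675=303334.67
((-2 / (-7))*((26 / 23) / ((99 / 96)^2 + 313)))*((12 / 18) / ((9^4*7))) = 106496 / 7133991688341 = 0.00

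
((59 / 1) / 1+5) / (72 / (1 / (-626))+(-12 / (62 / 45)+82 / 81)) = -10044 / 7074695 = -0.00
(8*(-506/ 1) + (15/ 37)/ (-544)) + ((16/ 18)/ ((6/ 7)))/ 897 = -1973318969237/ 487480032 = -4048.00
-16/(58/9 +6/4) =-288/143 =-2.01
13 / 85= 0.15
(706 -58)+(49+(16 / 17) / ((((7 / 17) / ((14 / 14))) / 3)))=4927 / 7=703.86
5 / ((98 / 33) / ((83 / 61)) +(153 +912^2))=13695 / 2278571861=0.00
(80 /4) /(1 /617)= 12340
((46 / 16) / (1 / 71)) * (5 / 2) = 8165 / 16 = 510.31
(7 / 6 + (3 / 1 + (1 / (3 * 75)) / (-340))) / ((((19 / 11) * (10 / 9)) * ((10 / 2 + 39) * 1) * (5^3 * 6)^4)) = 318749 / 2043984375000000000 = 0.00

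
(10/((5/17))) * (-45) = -1530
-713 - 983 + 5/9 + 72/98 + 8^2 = -719143/441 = -1630.71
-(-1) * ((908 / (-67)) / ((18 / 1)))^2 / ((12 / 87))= 1494341 / 363609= 4.11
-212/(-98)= 106/49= 2.16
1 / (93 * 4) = 1 / 372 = 0.00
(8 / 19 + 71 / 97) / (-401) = -2125 / 739043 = -0.00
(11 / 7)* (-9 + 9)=0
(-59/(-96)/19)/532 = 59/970368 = 0.00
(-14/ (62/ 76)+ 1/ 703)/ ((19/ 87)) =-32534955/ 414067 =-78.57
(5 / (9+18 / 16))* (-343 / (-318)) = 6860 / 12879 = 0.53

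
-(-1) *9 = 9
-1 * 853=-853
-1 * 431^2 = -185761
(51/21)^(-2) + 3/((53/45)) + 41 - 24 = 302001/15317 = 19.72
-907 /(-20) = 907 /20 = 45.35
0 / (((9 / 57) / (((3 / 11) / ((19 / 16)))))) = 0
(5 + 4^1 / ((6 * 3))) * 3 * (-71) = -3337 / 3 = -1112.33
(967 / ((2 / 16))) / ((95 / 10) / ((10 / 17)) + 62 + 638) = 154720 / 14323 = 10.80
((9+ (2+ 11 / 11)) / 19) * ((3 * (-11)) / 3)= -132 / 19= -6.95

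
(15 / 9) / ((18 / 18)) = 5 / 3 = 1.67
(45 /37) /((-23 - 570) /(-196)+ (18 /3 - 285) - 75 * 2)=-8820 /3089167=-0.00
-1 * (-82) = 82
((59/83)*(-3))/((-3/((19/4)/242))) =1121/80344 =0.01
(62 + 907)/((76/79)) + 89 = 4385/4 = 1096.25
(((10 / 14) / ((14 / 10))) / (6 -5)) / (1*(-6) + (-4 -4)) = -25 / 686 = -0.04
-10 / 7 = -1.43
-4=-4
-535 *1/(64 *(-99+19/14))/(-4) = -3745/174976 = -0.02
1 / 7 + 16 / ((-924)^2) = 7624 / 53361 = 0.14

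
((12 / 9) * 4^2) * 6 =128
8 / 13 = 0.62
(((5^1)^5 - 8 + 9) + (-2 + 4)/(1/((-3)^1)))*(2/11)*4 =24960/11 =2269.09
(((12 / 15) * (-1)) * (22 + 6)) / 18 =-1.24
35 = 35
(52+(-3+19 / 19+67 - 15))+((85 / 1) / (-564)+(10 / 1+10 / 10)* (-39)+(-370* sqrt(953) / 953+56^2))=1584191 / 564 - 370* sqrt(953) / 953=2796.86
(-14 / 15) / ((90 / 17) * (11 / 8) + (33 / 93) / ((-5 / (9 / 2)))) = -0.13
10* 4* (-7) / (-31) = 280 / 31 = 9.03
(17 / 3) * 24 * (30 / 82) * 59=120360 / 41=2935.61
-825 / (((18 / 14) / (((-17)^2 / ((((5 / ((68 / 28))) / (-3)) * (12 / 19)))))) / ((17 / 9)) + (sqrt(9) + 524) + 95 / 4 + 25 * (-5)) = -5236766700 / 2702482517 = -1.94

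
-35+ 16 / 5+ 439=2036 / 5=407.20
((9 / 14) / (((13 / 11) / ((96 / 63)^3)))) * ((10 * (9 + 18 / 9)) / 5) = 3964928 / 93639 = 42.34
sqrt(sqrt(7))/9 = 7^(1/4)/9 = 0.18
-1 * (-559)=559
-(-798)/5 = 798/5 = 159.60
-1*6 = -6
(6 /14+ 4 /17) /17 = 79 /2023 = 0.04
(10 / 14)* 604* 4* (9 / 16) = 6795 / 7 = 970.71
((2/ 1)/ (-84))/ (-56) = 1/ 2352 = 0.00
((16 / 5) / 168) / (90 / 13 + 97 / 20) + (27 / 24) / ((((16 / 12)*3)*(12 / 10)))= 970871 / 4113984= 0.24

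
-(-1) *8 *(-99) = -792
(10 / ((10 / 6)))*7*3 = 126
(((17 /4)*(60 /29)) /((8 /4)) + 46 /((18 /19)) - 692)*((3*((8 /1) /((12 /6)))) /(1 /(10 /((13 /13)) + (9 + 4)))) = -15344818 /87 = -176377.22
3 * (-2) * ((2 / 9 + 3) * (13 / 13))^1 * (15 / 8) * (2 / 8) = -145 / 16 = -9.06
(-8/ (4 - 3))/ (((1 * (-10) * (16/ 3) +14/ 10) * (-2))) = -60/ 779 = -0.08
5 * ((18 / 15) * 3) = 18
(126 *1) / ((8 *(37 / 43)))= 2709 / 148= 18.30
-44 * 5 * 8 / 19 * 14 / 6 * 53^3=-1834164640 / 57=-32178327.02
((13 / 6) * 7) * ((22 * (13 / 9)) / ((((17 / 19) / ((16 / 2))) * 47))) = 1977976 / 21573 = 91.69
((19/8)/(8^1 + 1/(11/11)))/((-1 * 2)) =-19/144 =-0.13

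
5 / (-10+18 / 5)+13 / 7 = 241 / 224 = 1.08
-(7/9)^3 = -0.47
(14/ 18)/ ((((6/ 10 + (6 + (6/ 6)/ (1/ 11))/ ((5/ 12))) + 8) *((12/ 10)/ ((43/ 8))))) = 0.07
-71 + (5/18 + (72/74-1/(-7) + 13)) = -56.61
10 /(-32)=-5 /16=-0.31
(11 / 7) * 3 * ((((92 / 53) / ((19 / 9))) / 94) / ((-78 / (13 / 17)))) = -2277 / 5632151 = -0.00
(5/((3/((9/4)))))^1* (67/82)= 1005/328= 3.06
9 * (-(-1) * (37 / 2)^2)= 12321 / 4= 3080.25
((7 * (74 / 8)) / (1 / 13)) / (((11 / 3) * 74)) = 273 / 88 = 3.10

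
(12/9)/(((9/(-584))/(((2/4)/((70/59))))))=-34456/945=-36.46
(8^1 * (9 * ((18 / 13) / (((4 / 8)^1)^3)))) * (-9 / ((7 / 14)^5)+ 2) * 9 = -2052864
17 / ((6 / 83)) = 1411 / 6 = 235.17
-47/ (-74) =47/ 74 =0.64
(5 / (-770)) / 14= -1 / 2156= -0.00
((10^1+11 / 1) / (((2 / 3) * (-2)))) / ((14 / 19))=-171 / 8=-21.38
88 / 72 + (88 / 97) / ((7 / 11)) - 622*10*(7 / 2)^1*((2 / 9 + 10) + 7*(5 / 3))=-2912004329 / 6111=-476518.46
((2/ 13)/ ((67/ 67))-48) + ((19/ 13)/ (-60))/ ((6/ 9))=-24899/ 520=-47.88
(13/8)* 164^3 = 7167784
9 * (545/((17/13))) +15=64020/17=3765.88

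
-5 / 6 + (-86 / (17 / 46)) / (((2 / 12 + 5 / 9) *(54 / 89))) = -235091 / 442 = -531.88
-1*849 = -849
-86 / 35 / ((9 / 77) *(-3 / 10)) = 1892 / 27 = 70.07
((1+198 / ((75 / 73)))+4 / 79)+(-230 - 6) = -83403 / 1975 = -42.23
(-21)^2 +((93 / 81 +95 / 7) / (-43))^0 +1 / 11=4863 / 11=442.09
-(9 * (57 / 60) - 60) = 1029 / 20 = 51.45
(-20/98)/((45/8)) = -16/441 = -0.04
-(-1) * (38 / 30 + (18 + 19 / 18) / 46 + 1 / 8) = 14953 / 8280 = 1.81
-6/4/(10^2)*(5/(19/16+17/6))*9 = -162/965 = -0.17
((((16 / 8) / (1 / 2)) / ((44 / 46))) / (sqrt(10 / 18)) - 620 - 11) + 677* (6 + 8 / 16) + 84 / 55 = 138* sqrt(5) / 55 + 414813 / 110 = 3776.64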